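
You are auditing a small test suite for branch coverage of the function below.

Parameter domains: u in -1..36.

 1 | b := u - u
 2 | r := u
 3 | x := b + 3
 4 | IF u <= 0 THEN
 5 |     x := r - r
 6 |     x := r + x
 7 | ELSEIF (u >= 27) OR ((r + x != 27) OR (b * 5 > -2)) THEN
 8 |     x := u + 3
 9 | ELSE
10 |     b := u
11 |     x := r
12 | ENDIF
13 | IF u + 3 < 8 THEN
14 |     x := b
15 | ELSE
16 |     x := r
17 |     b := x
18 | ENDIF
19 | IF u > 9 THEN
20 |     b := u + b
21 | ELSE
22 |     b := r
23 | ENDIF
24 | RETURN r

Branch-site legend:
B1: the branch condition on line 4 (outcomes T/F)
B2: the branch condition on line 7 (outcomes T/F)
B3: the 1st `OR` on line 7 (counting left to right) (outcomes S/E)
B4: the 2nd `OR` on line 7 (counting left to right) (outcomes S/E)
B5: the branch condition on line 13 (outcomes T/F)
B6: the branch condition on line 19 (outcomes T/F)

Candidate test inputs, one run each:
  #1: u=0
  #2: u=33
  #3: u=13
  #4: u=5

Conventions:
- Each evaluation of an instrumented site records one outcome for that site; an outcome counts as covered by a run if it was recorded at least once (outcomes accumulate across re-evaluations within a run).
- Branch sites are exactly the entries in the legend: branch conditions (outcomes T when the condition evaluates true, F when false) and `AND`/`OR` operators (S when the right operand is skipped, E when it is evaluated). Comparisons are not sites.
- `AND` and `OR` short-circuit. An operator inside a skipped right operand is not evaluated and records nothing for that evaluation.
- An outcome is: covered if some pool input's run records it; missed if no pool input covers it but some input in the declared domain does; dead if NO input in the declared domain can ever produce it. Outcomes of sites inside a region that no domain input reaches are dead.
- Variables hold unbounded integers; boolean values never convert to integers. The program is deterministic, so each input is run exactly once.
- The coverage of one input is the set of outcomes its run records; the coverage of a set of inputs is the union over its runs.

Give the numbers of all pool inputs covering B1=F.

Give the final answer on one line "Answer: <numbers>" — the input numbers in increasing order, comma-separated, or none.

input #1 (u=0): never hits B1=F
input #2 (u=33): hits B1=F
input #3 (u=13): hits B1=F
input #4 (u=5): hits B1=F

Answer: 2, 3, 4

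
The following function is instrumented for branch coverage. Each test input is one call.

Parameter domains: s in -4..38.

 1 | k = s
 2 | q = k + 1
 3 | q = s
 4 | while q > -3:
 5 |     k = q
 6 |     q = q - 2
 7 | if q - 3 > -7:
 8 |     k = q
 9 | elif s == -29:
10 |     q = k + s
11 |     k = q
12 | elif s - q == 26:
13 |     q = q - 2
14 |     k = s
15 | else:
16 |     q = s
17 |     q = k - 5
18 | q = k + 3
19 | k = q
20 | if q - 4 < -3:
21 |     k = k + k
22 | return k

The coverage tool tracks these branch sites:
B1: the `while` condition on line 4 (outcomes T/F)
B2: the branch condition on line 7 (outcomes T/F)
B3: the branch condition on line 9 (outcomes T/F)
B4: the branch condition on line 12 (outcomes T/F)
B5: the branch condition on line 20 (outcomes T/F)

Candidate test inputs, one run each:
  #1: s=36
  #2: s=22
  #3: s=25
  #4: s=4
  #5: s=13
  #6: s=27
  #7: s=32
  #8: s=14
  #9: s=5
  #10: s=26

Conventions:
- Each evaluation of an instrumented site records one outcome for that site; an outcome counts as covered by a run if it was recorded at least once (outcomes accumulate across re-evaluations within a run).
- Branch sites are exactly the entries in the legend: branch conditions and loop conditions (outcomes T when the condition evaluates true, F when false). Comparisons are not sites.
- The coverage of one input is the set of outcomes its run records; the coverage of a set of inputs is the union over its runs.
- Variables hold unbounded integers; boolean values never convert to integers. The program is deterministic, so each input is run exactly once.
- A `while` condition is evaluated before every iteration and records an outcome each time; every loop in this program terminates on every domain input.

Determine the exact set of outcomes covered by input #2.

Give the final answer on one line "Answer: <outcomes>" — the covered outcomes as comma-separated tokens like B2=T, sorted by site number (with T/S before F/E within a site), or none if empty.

Tracing the run of input #2 (s=22):
  B1->T, B1->T, B1->T, B1->T, B1->T, B1->T, B1->T, B1->T, B1->T, B1->T
  B1->T, B1->T, B1->T, B1->F, B2->F, B3->F, B4->T, B5->F
collecting distinct outcomes: B1=T, B1=F, B2=F, B3=F, B4=T, B5=F

Answer: B1=T, B1=F, B2=F, B3=F, B4=T, B5=F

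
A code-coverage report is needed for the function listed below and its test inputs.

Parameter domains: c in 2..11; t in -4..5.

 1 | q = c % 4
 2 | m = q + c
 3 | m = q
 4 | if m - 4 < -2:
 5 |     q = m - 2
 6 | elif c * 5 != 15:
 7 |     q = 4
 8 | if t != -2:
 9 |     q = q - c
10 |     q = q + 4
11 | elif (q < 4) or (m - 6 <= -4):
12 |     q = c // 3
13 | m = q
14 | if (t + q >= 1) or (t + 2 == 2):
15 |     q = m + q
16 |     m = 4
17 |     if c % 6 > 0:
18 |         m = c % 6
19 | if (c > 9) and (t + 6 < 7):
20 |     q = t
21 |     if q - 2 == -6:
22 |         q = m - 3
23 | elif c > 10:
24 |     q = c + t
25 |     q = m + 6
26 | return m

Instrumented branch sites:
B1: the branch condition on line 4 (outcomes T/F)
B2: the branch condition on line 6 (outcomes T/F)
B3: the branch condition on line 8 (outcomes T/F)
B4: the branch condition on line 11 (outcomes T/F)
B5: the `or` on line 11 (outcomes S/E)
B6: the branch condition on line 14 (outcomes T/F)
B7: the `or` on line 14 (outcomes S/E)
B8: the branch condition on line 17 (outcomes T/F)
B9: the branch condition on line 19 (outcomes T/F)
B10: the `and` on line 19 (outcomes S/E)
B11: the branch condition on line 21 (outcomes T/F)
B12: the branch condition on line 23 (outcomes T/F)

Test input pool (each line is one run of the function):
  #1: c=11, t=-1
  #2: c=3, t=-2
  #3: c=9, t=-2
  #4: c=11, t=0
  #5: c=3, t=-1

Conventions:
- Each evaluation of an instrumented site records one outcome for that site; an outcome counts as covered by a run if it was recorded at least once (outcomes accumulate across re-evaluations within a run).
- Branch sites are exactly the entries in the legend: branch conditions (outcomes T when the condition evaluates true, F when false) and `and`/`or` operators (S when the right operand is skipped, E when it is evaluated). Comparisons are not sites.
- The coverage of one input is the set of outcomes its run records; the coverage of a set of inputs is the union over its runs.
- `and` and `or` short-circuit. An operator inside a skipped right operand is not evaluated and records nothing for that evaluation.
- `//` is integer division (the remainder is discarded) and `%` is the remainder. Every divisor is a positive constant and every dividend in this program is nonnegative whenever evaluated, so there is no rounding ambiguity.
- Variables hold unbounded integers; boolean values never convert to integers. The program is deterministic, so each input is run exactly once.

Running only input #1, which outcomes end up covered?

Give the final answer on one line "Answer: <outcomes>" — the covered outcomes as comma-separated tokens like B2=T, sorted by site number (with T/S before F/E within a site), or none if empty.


Tracing the run of input #1 (c=11, t=-1):
  B1->F, B2->T, B3->T, B7->E, B6->F, B10->E, B9->T, B11->F
deduplicating events, the covered set is: B1=F, B2=T, B3=T, B6=F, B7=E, B9=T, B10=E, B11=F
Answer: B1=F, B2=T, B3=T, B6=F, B7=E, B9=T, B10=E, B11=F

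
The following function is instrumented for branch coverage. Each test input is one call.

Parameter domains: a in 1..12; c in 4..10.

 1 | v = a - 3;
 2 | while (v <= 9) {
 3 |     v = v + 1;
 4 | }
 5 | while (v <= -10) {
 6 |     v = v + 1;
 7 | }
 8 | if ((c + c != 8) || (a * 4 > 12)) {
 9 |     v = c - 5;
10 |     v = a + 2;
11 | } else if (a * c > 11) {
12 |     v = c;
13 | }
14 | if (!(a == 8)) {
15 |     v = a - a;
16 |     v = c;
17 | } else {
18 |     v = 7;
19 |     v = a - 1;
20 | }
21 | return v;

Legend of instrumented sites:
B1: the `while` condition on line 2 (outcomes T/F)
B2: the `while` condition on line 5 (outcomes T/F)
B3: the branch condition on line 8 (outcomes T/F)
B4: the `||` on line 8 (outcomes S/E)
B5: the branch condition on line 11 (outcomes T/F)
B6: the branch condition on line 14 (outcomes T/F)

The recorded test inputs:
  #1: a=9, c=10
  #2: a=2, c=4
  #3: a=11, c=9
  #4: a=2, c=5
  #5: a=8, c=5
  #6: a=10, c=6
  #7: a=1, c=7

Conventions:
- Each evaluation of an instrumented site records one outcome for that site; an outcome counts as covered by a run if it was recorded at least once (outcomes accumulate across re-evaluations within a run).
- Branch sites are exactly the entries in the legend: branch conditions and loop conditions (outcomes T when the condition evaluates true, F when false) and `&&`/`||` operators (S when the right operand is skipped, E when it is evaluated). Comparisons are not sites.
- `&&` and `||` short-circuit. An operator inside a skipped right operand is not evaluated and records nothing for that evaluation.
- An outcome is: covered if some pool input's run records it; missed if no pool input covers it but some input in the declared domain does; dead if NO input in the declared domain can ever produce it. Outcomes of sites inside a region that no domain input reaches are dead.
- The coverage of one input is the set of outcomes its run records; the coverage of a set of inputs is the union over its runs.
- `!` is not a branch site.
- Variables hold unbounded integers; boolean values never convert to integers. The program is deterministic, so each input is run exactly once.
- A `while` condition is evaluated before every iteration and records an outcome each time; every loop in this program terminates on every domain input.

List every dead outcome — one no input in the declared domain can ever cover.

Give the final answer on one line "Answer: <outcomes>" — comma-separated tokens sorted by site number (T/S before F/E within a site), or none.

running all 84 domain inputs and tallying outcomes:
  B2=T: no domain input ever produces it -> dead
  reachable outcomes have witnesses, e.g. B1=T (e.g. a=1, c=4), B1=F (e.g. a=1, c=4), B2=F (e.g. a=1, c=4), B3=T (e.g. a=1, c=5)

Answer: B2=T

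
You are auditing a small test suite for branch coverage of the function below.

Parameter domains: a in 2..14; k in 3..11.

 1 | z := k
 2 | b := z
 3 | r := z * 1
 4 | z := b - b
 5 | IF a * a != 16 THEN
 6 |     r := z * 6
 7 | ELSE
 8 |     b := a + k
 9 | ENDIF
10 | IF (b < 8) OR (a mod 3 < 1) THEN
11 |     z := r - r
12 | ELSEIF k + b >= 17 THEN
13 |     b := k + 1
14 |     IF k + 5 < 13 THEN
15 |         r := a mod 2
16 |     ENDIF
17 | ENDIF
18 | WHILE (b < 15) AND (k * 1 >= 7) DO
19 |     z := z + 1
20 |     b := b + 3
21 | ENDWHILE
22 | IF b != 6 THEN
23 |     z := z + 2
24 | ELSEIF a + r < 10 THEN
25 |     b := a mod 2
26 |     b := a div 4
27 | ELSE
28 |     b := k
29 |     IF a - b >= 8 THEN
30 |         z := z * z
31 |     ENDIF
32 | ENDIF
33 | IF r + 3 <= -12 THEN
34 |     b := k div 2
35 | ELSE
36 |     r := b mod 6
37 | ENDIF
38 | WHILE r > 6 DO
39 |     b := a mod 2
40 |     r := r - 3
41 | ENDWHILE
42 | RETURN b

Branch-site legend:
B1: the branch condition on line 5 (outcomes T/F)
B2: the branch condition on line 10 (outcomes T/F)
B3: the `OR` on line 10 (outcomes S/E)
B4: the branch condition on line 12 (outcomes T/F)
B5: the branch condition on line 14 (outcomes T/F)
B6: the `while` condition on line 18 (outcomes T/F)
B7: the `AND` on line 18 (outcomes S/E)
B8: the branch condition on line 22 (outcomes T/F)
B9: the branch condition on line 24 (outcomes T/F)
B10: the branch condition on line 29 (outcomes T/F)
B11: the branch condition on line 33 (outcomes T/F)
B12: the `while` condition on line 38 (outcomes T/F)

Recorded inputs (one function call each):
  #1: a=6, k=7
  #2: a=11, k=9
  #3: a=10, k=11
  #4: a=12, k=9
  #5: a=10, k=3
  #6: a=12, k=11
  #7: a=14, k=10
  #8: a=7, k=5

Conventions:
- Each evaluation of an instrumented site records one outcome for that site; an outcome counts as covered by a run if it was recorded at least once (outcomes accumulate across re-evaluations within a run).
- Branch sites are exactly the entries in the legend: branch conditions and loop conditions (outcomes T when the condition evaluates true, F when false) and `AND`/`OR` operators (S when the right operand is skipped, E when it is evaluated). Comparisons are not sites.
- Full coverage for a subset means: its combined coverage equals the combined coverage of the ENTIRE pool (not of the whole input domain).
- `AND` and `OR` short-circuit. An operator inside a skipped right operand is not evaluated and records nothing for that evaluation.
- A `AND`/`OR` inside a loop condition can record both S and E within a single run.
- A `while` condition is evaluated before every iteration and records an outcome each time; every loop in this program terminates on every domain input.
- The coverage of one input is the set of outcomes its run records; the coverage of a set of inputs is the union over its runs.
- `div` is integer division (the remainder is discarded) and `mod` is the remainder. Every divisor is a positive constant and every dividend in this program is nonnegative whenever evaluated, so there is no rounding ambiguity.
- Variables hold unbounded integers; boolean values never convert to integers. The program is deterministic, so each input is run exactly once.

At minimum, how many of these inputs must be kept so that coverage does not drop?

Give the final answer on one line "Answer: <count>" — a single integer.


test 1 (a=6, k=7) fires B1->T, B3->S, B2->T, B7->E, B6->T, B7->E, B6->T, B7->E, B6->T, B7->S, B6->F, B8->T, B11->F, B12->F; hits B1=T, B2=T, B3=S, B6=T, B6=F, B7=S, B7=E, B8=T, B11=F, B12=F
test 2 (a=11, k=9) fires B1->T, B3->E, B2->F, B4->T, B5->F, B7->E, B6->T, B7->E, B6->T, B7->S, B6->F, B8->T, B11->F, B12->F; hits B1=T, B2=F, B3=E, B4=T, B5=F, B6=T, B6=F, B7=S, B7=E, B8=T, B11=F, B12=F
test 3 (a=10, k=11) fires B1->T, B3->E, B2->F, B4->T, B5->F, B7->E, B6->T, B7->S, B6->F, B8->T, B11->F, B12->F; hits B1=T, B2=F, B3=E, B4=T, B5=F, B6=T, B6=F, B7=S, B7=E, B8=T, B11=F, B12=F
test 4 (a=12, k=9) fires B1->T, B3->E, B2->T, B7->E, B6->T, B7->E, B6->T, B7->S, B6->F, B8->T, B11->F, B12->F; hits B1=T, B2=T, B3=E, B6=T, B6=F, B7=S, B7=E, B8=T, B11=F, B12=F
test 5 (a=10, k=3) fires B1->T, B3->S, B2->T, B7->E, B6->F, B8->T, B11->F, B12->F; hits B1=T, B2=T, B3=S, B6=F, B7=E, B8=T, B11=F, B12=F
test 6 (a=12, k=11) fires B1->T, B3->E, B2->T, B7->E, B6->T, B7->E, B6->T, B7->S, B6->F, B8->T, B11->F, B12->F; hits B1=T, B2=T, B3=E, B6=T, B6=F, B7=S, B7=E, B8=T, B11=F, B12=F
test 7 (a=14, k=10) fires B1->T, B3->E, B2->F, B4->T, B5->F, B7->E, B6->T, B7->E, B6->T, B7->S, B6->F, B8->T, B11->F, B12->F; hits B1=T, B2=F, B3=E, B4=T, B5=F, B6=T, B6=F, B7=S, B7=E, B8=T, B11=F, B12=F
test 8 (a=7, k=5) fires B1->T, B3->S, B2->T, B7->E, B6->F, B8->T, B11->F, B12->F; hits B1=T, B2=T, B3=S, B6=F, B7=E, B8=T, B11=F, B12=F
pool-wide coverage (14 outcomes): B1=T, B2=T, B2=F, B3=S, B3=E, B4=T, B5=F, B6=T, B6=F, B7=S, B7=E, B8=T, B11=F, B12=F
every size-1 subset falls short of the 14 outcomes (best: 12/14)
size 2: inputs {1, 2} cover all 14 outcomes, and no lexicographically smaller subset of this size does
Answer: 2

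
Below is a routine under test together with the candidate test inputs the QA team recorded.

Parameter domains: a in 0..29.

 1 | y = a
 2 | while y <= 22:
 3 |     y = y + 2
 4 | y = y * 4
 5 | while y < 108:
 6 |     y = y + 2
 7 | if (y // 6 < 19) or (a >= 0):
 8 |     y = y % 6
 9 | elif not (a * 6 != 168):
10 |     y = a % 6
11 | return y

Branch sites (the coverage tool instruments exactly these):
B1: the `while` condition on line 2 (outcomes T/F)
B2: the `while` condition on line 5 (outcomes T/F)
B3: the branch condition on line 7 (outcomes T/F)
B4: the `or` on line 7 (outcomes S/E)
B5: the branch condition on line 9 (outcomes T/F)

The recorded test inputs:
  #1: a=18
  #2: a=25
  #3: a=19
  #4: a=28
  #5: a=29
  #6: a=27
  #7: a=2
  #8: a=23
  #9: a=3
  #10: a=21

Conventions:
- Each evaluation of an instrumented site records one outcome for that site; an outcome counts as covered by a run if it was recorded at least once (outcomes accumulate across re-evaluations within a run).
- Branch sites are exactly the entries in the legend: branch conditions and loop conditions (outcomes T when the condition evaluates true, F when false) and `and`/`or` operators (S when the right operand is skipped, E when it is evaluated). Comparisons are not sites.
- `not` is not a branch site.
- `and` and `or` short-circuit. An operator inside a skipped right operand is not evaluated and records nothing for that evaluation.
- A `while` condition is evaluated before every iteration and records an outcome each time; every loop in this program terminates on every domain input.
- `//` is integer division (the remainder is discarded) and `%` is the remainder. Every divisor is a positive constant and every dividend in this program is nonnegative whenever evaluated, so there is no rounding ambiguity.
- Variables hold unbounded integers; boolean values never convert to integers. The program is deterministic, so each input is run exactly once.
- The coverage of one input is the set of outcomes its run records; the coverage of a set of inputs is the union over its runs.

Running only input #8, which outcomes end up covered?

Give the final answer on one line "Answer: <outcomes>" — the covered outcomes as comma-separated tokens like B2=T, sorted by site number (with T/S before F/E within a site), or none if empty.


Event log for input #8 (a=23):
  B1->F, B2->T, B2->T, B2->T, B2->T, B2->T, B2->T, B2->T, B2->T, B2->F
  B4->S, B3->T
deduplicating events, the covered set is: B1=F, B2=T, B2=F, B3=T, B4=S
Answer: B1=F, B2=T, B2=F, B3=T, B4=S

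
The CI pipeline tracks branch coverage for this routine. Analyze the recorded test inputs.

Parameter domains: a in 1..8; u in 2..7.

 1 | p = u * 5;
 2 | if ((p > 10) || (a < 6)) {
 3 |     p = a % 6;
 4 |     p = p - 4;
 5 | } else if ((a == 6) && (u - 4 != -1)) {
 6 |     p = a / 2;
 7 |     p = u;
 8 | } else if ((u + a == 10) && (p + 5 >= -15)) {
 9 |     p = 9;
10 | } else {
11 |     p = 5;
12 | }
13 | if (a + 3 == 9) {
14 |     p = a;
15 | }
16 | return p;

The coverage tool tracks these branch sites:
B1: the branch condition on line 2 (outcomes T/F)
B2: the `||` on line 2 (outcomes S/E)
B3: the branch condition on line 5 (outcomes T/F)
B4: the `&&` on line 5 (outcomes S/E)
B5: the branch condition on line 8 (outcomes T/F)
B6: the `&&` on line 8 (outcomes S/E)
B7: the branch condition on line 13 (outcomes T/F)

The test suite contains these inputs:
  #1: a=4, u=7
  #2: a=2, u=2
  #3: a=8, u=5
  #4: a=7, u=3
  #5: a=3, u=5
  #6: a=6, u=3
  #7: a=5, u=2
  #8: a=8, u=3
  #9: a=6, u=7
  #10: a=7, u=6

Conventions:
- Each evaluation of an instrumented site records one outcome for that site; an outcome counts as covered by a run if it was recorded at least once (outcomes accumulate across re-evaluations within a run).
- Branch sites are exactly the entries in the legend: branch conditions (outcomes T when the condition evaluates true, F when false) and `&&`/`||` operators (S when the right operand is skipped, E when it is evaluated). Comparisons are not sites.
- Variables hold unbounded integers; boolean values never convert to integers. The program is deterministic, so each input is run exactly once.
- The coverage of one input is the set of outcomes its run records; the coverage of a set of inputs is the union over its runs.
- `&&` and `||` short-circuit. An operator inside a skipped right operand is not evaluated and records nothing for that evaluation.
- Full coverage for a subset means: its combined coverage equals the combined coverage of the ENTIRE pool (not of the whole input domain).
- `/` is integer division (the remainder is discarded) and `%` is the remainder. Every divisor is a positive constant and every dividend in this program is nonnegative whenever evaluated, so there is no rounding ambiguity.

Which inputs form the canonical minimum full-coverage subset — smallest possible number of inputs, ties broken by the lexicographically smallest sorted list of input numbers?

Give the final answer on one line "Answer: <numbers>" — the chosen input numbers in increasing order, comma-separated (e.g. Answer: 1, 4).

input #1 (a=4, u=7): covers B1=T, B2=S, B7=F
input #2 (a=2, u=2): covers B1=T, B2=E, B7=F
input #3 (a=8, u=5): covers B1=T, B2=S, B7=F
input #4 (a=7, u=3): covers B1=T, B2=S, B7=F
input #5 (a=3, u=5): covers B1=T, B2=S, B7=F
input #6 (a=6, u=3): covers B1=T, B2=S, B7=T
input #7 (a=5, u=2): covers B1=T, B2=E, B7=F
input #8 (a=8, u=3): covers B1=T, B2=S, B7=F
input #9 (a=6, u=7): covers B1=T, B2=S, B7=T
input #10 (a=7, u=6): covers B1=T, B2=S, B7=F
union over all inputs: B1=T, B2=S, B2=E, B7=T, B7=F (5 outcomes)
checked all size-1 subsets: none covers 5 outcomes (max 3/5)
at size 2, {2, 6} reaches all 5 outcomes; every lexicographically earlier size-2 subset fails

Answer: 2, 6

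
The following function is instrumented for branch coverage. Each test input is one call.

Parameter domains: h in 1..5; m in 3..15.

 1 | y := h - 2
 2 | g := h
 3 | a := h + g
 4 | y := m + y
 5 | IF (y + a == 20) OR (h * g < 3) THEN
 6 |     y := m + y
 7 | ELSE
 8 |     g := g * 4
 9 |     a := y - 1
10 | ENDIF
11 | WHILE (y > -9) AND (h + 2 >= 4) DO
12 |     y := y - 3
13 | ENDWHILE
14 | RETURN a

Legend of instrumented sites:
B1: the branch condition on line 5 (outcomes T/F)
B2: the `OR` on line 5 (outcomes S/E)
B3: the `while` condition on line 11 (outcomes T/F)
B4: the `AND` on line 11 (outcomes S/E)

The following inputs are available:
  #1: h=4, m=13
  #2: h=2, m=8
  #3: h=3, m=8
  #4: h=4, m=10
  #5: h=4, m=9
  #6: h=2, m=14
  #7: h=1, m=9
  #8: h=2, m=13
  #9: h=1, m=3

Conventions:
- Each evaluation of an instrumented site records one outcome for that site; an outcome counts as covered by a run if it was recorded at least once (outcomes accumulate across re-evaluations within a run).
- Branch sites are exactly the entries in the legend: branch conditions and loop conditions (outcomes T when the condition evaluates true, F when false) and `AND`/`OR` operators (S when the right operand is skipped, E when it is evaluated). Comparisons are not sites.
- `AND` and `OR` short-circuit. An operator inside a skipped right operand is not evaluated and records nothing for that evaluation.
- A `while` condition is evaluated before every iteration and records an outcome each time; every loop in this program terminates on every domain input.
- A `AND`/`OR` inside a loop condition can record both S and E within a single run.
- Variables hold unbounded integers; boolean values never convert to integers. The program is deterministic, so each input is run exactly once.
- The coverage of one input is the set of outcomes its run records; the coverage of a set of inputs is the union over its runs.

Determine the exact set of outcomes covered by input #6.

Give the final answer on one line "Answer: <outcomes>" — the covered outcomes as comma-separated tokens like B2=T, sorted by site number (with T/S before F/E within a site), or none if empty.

Tracing the run of input #6 (h=2, m=14):
  B2->E, B1->F, B4->E, B3->T, B4->E, B3->T, B4->E, B3->T, B4->E, B3->T
  B4->E, B3->T, B4->E, B3->T, B4->E, B3->T, B4->E, B3->T, B4->S, B3->F
collecting distinct outcomes: B1=F, B2=E, B3=T, B3=F, B4=S, B4=E

Answer: B1=F, B2=E, B3=T, B3=F, B4=S, B4=E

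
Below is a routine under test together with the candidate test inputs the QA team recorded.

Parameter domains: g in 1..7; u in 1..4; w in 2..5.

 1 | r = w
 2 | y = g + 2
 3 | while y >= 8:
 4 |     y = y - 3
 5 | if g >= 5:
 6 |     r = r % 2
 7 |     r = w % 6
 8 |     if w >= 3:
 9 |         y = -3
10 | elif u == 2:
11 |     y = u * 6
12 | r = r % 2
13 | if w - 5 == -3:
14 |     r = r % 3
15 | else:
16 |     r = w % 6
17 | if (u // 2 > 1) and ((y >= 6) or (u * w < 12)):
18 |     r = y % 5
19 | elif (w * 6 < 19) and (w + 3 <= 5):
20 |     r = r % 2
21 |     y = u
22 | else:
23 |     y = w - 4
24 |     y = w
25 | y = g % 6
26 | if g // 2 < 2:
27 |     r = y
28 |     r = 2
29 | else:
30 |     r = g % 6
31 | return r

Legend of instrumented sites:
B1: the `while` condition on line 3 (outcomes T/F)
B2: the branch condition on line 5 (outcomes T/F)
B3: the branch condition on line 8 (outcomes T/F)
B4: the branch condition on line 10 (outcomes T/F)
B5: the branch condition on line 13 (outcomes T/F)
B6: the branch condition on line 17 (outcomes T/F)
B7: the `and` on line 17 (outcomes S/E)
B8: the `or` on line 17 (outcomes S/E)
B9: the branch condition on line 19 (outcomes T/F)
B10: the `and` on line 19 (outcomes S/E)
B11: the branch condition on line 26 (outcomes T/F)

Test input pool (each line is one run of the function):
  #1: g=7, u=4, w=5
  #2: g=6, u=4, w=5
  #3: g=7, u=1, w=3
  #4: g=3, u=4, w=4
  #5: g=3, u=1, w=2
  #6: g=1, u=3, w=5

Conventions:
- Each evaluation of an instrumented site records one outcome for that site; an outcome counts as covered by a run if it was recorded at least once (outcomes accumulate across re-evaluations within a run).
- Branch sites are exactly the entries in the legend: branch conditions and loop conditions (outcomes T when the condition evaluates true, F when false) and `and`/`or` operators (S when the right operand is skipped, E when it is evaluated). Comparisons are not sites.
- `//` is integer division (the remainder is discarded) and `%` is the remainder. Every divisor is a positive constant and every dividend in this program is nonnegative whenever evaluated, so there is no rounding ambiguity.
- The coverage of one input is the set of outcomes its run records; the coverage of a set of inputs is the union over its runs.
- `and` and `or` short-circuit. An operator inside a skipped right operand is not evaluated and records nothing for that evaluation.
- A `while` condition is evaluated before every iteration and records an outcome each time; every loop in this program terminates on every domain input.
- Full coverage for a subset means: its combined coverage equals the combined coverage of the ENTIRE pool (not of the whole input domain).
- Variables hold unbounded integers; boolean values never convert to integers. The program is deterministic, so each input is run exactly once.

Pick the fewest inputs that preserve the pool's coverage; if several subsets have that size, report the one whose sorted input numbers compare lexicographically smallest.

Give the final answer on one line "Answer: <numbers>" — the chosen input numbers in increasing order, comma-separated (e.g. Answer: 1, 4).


input #1 (g=7, u=4, w=5): events B1->T, B1->F, B2->T, B3->T, B5->F, B7->E, B8->E, B6->F, B10->S, B9->F, B11->F; covers B1=T, B1=F, B2=T, B3=T, B5=F, B6=F, B7=E, B8=E, B9=F, B10=S, B11=F
input #2 (g=6, u=4, w=5): events B1->T, B1->F, B2->T, B3->T, B5->F, B7->E, B8->E, B6->F, B10->S, B9->F, B11->F; covers B1=T, B1=F, B2=T, B3=T, B5=F, B6=F, B7=E, B8=E, B9=F, B10=S, B11=F
input #3 (g=7, u=1, w=3): events B1->T, B1->F, B2->T, B3->T, B5->F, B7->S, B6->F, B10->E, B9->F, B11->F; covers B1=T, B1=F, B2=T, B3=T, B5=F, B6=F, B7=S, B9=F, B10=E, B11=F
input #4 (g=3, u=4, w=4): events B1->F, B2->F, B4->F, B5->F, B7->E, B8->E, B6->F, B10->S, B9->F, B11->T; covers B1=F, B2=F, B4=F, B5=F, B6=F, B7=E, B8=E, B9=F, B10=S, B11=T
input #5 (g=3, u=1, w=2): events B1->F, B2->F, B4->F, B5->T, B7->S, B6->F, B10->E, B9->T, B11->T; covers B1=F, B2=F, B4=F, B5=T, B6=F, B7=S, B9=T, B10=E, B11=T
input #6 (g=1, u=3, w=5): events B1->F, B2->F, B4->F, B5->F, B7->S, B6->F, B10->S, B9->F, B11->T; covers B1=F, B2=F, B4=F, B5=F, B6=F, B7=S, B9=F, B10=S, B11=T
union over all inputs: B1=T, B1=F, B2=T, B2=F, B3=T, B4=F, B5=T, B5=F, B6=F, B7=S, B7=E, B8=E, B9=T, B9=F, B10=S, B10=E, B11=T, B11=F (18 outcomes)
every size-1 subset falls short of the 18 outcomes (best: 11/18)
inputs {1, 5} (size 2) cover everything; no size-2 subset with a lexicographically smaller index list covers all 18
Answer: 1, 5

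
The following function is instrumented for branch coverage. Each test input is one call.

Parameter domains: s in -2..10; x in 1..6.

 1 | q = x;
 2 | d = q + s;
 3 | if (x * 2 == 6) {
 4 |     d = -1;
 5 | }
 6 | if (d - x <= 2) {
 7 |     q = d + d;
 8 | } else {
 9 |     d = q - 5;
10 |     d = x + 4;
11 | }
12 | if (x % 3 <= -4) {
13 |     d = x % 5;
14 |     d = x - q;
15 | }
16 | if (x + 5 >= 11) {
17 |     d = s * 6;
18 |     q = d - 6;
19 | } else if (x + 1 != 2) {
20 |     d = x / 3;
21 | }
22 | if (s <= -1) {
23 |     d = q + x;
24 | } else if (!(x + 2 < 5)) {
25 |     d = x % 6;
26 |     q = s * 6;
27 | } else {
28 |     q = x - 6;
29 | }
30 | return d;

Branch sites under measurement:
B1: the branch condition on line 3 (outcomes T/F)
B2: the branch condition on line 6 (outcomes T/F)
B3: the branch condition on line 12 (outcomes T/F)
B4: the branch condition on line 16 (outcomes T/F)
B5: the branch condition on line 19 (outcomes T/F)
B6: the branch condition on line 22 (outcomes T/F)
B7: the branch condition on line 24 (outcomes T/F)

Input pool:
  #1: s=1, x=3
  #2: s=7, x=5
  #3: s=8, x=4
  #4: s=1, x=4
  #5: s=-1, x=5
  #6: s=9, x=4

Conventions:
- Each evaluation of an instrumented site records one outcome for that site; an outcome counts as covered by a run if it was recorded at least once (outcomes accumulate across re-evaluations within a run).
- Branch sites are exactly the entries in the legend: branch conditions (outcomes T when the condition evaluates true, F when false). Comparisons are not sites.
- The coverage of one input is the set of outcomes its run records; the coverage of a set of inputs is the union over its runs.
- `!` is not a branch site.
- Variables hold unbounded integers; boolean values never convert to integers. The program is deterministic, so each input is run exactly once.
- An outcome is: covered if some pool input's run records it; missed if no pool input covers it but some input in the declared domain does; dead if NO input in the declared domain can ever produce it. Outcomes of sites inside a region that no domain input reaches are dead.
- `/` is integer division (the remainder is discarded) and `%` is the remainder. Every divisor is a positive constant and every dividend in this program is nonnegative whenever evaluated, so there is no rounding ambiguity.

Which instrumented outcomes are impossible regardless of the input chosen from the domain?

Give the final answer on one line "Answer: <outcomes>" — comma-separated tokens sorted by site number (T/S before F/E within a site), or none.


exhaustive pass over the 78-input domain:
  B3=T: never recorded by any domain input -> dead
  reachable outcomes have witnesses, e.g. B1=T (e.g. s=-2, x=3), B1=F (e.g. s=-2, x=1), B2=T (e.g. s=-2, x=1), B2=F (e.g. s=3, x=1)
Answer: B3=T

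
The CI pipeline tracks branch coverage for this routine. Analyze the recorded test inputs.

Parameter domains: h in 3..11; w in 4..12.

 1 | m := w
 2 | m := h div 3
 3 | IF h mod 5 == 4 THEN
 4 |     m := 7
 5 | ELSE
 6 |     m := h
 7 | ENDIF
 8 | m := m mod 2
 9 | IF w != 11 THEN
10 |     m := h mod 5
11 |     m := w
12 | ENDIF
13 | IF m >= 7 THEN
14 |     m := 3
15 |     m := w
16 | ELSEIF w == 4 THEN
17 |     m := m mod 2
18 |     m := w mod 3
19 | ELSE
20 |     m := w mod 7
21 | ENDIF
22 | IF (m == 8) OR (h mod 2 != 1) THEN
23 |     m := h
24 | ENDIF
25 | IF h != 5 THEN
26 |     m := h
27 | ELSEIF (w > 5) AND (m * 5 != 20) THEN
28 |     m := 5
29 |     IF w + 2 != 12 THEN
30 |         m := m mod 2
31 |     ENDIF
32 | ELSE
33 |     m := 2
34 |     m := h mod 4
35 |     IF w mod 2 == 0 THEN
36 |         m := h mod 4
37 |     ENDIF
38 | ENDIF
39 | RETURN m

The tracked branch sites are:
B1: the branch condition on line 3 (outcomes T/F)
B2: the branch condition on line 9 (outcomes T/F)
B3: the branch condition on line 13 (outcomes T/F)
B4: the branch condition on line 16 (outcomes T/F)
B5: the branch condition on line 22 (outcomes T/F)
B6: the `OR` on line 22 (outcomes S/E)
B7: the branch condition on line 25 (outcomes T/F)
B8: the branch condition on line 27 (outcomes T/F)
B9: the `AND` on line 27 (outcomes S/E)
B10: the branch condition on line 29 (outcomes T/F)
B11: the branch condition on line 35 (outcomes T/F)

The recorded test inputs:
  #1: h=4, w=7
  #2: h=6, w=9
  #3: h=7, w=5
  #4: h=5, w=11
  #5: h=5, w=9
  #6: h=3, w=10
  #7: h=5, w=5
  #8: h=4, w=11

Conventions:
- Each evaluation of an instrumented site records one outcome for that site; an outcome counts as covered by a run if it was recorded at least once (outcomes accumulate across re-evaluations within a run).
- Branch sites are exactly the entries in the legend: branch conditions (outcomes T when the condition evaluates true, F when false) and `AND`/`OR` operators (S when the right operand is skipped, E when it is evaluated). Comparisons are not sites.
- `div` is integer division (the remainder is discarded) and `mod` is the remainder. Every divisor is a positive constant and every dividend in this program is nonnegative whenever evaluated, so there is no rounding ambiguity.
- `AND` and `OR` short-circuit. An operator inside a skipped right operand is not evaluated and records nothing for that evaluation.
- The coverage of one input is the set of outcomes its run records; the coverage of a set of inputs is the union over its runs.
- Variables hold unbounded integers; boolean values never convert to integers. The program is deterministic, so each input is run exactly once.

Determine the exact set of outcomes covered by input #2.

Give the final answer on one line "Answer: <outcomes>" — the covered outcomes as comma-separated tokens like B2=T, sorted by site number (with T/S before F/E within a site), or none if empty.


Tracing the run of input #2 (h=6, w=9):
  B1->F, B2->T, B3->T, B6->E, B5->T, B7->T
collecting distinct outcomes: B1=F, B2=T, B3=T, B5=T, B6=E, B7=T
Answer: B1=F, B2=T, B3=T, B5=T, B6=E, B7=T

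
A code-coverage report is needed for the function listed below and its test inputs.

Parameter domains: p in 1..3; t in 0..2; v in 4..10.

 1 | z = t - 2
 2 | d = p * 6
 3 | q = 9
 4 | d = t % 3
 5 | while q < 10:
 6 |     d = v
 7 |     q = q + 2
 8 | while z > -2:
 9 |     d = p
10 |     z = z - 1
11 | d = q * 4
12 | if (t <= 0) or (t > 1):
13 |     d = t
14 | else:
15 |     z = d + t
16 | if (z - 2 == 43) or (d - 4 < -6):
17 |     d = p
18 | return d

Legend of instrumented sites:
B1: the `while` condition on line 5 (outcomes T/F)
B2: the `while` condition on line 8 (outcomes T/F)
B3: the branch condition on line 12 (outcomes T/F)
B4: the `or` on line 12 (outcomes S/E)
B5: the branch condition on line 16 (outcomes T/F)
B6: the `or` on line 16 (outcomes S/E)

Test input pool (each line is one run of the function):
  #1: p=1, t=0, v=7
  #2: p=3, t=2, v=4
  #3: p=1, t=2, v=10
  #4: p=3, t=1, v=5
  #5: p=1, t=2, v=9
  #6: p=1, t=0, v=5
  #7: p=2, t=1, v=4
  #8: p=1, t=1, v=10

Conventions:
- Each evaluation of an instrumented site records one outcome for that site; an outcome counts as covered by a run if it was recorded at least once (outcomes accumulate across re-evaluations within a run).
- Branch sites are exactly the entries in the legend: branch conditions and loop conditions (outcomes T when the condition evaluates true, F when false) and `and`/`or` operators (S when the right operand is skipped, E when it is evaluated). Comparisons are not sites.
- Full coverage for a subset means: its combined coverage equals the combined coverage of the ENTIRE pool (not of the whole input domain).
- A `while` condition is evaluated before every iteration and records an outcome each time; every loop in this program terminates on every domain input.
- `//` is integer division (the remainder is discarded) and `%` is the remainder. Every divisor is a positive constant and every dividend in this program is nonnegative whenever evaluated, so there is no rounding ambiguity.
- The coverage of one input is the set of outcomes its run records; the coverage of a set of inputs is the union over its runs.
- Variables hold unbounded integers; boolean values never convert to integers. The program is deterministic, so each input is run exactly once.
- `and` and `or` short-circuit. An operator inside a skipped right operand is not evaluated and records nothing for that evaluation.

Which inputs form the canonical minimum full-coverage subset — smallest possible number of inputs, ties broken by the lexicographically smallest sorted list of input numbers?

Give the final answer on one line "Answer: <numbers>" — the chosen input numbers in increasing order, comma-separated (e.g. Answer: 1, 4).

input #1, p=1, t=0, v=7: events B1->T, B1->F, B2->F, B4->S, B3->T, B6->E, B5->F; outcomes B1=T, B1=F, B2=F, B3=T, B4=S, B5=F, B6=E
input #2, p=3, t=2, v=4: events B1->T, B1->F, B2->T, B2->T, B2->F, B4->E, B3->T, B6->E, B5->F; outcomes B1=T, B1=F, B2=T, B2=F, B3=T, B4=E, B5=F, B6=E
input #3, p=1, t=2, v=10: events B1->T, B1->F, B2->T, B2->T, B2->F, B4->E, B3->T, B6->E, B5->F; outcomes B1=T, B1=F, B2=T, B2=F, B3=T, B4=E, B5=F, B6=E
input #4, p=3, t=1, v=5: events B1->T, B1->F, B2->T, B2->F, B4->E, B3->F, B6->S, B5->T; outcomes B1=T, B1=F, B2=T, B2=F, B3=F, B4=E, B5=T, B6=S
input #5, p=1, t=2, v=9: events B1->T, B1->F, B2->T, B2->T, B2->F, B4->E, B3->T, B6->E, B5->F; outcomes B1=T, B1=F, B2=T, B2=F, B3=T, B4=E, B5=F, B6=E
input #6, p=1, t=0, v=5: events B1->T, B1->F, B2->F, B4->S, B3->T, B6->E, B5->F; outcomes B1=T, B1=F, B2=F, B3=T, B4=S, B5=F, B6=E
input #7, p=2, t=1, v=4: events B1->T, B1->F, B2->T, B2->F, B4->E, B3->F, B6->S, B5->T; outcomes B1=T, B1=F, B2=T, B2=F, B3=F, B4=E, B5=T, B6=S
input #8, p=1, t=1, v=10: events B1->T, B1->F, B2->T, B2->F, B4->E, B3->F, B6->S, B5->T; outcomes B1=T, B1=F, B2=T, B2=F, B3=F, B4=E, B5=T, B6=S
the full pool covers 12 outcomes: B1=T, B1=F, B2=T, B2=F, B3=T, B3=F, B4=S, B4=E, B5=T, B5=F, B6=S, B6=E
size 1 is not enough: best union over all size-1 subsets is 8/12
the canonical winner is {1, 4}: size 2, full 12-outcome coverage, earliest index list among size-2 covers

Answer: 1, 4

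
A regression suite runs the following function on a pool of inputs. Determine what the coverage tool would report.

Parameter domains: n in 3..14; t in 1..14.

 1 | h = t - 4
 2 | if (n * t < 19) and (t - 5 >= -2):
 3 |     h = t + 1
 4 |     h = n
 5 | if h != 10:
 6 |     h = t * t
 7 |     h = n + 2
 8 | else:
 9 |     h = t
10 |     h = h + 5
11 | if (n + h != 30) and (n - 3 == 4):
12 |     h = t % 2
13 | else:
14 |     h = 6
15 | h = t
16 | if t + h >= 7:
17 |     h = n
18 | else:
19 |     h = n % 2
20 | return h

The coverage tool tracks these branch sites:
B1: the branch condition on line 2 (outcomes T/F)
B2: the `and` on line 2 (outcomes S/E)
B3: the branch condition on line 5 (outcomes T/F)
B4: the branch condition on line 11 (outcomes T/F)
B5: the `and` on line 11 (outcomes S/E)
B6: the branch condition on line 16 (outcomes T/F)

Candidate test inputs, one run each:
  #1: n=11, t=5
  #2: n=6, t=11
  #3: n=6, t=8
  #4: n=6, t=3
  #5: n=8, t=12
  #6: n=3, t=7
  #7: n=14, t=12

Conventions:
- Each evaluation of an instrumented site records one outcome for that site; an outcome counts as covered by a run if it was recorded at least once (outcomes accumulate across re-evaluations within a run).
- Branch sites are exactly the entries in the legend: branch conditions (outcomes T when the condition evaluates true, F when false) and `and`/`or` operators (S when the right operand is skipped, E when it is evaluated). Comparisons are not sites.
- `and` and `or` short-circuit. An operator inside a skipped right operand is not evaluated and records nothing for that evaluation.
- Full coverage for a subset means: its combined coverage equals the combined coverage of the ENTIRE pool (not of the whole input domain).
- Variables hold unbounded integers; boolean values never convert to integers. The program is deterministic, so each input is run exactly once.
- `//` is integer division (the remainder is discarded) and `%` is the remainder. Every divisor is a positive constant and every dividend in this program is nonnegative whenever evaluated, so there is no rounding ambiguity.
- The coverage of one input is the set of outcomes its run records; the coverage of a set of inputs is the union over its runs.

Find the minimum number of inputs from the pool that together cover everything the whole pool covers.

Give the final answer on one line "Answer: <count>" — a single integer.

input #1 (n=11, t=5): events B2->S, B1->F, B3->T, B5->E, B4->F, B6->T; covers B1=F, B2=S, B3=T, B4=F, B5=E, B6=T
input #2 (n=6, t=11): events B2->S, B1->F, B3->T, B5->E, B4->F, B6->T; covers B1=F, B2=S, B3=T, B4=F, B5=E, B6=T
input #3 (n=6, t=8): events B2->S, B1->F, B3->T, B5->E, B4->F, B6->T; covers B1=F, B2=S, B3=T, B4=F, B5=E, B6=T
input #4 (n=6, t=3): events B2->E, B1->T, B3->T, B5->E, B4->F, B6->F; covers B1=T, B2=E, B3=T, B4=F, B5=E, B6=F
input #5 (n=8, t=12): events B2->S, B1->F, B3->T, B5->E, B4->F, B6->T; covers B1=F, B2=S, B3=T, B4=F, B5=E, B6=T
input #6 (n=3, t=7): events B2->S, B1->F, B3->T, B5->E, B4->F, B6->T; covers B1=F, B2=S, B3=T, B4=F, B5=E, B6=T
input #7 (n=14, t=12): events B2->S, B1->F, B3->T, B5->S, B4->F, B6->T; covers B1=F, B2=S, B3=T, B4=F, B5=S, B6=T
together the pool reaches 10 outcomes: B1=T, B1=F, B2=S, B2=E, B3=T, B4=F, B5=S, B5=E, B6=T, B6=F
no size-1 subset reaches all 10 outcomes (best union: 6/10)
size 2: inputs {4, 7} cover all 10 outcomes, and no lexicographically smaller subset of this size does

Answer: 2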